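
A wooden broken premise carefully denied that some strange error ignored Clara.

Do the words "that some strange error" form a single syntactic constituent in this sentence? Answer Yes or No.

The sequence begins inside the complementizer "that" and ends inside the clause "some strange error ignored Clara"; it crosses a phrase boundary, so no single node in the tree spans exactly those words.

No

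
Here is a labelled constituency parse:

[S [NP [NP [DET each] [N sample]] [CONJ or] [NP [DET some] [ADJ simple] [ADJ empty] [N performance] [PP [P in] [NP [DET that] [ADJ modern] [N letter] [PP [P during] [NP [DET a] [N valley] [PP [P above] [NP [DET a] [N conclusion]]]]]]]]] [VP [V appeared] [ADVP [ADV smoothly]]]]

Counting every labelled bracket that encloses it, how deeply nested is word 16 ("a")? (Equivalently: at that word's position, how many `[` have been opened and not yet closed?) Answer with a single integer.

10

The word sits inside DET, which is inside NP, inside PP, inside NP, inside PP, inside NP, inside PP, inside NP, inside NP, inside S — 10 brackets in all.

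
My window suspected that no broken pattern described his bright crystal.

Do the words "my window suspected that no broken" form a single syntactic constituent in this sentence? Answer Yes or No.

No

The sequence begins inside the noun phrase "my window" and ends inside the verb phrase "suspected that no broken pattern described his bright crystal"; it crosses a phrase boundary, so no single node in the tree spans exactly those words.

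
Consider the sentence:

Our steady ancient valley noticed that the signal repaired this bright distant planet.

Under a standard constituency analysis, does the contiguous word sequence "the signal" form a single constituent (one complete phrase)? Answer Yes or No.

Yes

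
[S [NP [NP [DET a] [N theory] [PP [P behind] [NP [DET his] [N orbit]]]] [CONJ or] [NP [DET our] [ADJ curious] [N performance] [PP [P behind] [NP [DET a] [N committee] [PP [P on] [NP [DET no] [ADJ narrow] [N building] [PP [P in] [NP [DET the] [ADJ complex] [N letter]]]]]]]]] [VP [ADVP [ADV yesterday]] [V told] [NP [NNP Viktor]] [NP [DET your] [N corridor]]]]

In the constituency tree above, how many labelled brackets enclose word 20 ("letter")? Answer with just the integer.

10

Counting open brackets not yet closed at "letter": [S [NP [NP [PP [NP [PP [NP [PP [NP [N = 10.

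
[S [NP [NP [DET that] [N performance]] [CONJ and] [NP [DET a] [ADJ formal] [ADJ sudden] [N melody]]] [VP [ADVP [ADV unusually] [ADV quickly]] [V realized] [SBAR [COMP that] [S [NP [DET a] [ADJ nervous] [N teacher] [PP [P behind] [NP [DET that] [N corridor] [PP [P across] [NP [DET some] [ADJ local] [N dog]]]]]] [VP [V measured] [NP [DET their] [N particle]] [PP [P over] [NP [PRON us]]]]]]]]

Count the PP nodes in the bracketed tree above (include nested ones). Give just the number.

3

The PP constituents are: [PP behind that corridor across some local dog]; [PP across some local dog]; [PP over us]. Total: 3.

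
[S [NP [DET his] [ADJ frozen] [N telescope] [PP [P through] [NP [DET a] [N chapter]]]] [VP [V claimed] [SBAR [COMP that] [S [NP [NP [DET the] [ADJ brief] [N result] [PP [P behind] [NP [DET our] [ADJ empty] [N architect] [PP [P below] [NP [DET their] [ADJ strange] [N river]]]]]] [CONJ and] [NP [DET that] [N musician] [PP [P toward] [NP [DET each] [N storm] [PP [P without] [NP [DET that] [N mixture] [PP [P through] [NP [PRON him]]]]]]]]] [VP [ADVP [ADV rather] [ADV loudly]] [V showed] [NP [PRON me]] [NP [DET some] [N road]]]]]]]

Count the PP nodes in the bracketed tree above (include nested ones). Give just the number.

6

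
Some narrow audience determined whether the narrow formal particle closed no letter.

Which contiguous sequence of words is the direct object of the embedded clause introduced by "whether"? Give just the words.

no letter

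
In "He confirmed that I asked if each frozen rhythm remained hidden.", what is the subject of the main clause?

"he" is the NP that combines with the VP headed by "confirmed" to form the main clause — the subject.

he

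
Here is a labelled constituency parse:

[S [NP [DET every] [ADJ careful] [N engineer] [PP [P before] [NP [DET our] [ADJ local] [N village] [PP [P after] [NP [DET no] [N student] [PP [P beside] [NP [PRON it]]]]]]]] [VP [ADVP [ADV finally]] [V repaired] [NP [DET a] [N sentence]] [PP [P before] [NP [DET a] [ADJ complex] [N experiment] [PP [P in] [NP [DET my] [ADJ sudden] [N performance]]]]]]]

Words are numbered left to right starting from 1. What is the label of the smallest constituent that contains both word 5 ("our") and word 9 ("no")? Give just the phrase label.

NP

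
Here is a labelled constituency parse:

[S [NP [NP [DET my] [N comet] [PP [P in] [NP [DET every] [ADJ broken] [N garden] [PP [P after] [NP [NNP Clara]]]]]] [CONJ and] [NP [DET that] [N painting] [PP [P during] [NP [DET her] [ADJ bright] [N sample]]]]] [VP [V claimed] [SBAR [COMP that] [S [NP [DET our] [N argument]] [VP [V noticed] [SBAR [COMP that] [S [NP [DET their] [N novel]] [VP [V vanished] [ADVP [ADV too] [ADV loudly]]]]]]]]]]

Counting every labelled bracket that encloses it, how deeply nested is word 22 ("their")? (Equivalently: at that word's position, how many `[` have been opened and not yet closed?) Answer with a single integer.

Counting open brackets not yet closed at "their": [S [VP [SBAR [S [VP [SBAR [S [NP [DET = 9.

9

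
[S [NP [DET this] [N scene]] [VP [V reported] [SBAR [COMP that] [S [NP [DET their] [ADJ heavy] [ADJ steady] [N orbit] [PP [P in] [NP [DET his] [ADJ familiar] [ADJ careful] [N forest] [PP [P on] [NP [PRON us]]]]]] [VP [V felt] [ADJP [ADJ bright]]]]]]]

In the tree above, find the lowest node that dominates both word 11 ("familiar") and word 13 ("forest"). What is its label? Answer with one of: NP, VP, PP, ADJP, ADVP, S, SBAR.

NP

Both words fall inside [NP his familiar careful forest on us] (words 10–15), and no smaller constituent contains them both. Label: NP.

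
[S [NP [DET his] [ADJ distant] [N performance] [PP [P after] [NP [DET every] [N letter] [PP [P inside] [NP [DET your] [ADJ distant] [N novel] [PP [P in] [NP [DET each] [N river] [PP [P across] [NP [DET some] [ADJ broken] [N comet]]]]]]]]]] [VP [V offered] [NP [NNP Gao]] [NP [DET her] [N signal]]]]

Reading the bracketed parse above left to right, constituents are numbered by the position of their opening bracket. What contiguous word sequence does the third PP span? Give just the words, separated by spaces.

in each river across some broken comet

In left-to-right order the PP constituents are "after every letter inside your distant novel in each river across some broken comet"; "inside your distant novel in each river across some broken comet"; "in each river across some broken comet"; "across some broken comet". Number 3 is "in each river across some broken comet".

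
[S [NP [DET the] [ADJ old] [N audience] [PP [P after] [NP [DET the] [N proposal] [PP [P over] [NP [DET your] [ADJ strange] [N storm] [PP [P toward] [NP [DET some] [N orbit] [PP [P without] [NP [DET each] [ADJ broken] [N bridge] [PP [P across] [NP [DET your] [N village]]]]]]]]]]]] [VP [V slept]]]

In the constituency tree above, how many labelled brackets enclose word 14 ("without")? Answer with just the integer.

Path from the root down to the word: S → NP → PP → NP → PP → NP → PP → NP → PP → P. That is 10 enclosing brackets.

10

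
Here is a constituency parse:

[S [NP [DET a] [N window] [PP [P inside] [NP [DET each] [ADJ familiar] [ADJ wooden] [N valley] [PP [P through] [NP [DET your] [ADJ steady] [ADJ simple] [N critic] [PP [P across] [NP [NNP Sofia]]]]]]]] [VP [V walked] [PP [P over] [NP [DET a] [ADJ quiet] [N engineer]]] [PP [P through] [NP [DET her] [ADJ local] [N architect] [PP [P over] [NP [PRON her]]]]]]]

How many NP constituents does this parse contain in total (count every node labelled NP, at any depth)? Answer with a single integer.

Listing each NP by its span: [NP a window inside each familiar wooden valley through your steady simple critic across Sofia]; [NP each familiar wooden valley through your steady simple critic across Sofia]; [NP your steady simple critic across Sofia]; [NP Sofia]; [NP a quiet engineer]; [NP her local architect over her] … — that makes 7.

7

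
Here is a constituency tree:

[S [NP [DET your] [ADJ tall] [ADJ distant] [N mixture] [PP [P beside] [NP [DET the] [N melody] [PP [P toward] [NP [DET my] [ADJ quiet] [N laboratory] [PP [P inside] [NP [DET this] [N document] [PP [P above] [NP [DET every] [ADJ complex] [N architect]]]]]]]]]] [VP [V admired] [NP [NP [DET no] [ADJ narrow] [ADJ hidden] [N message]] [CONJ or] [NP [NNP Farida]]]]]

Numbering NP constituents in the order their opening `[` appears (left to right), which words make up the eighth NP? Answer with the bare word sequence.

In left-to-right order the NP constituents are "your tall distant mixture beside the melody toward my quiet laboratory inside this document above every complex architect"; "the melody toward my quiet laboratory inside this document above every complex architect"; "my quiet laboratory inside this document above every complex architect"; "this document above every complex architect"; "every complex architect"; "no narrow hidden message or Farida"; "no narrow hidden message"; "Farida". Number 8 is "Farida".

Farida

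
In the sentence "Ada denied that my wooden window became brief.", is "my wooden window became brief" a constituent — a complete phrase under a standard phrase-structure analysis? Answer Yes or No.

Yes

"my wooden window became brief" is exactly the clause [S my wooden window became brief], a complete constituent.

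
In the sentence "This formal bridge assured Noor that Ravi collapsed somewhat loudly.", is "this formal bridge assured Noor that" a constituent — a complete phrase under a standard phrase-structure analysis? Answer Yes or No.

The sequence begins inside the noun phrase "this formal bridge" and ends inside the verb phrase "assured Noor that Ravi collapsed somewhat loudly"; it crosses a phrase boundary, so no single node in the tree spans exactly those words.

No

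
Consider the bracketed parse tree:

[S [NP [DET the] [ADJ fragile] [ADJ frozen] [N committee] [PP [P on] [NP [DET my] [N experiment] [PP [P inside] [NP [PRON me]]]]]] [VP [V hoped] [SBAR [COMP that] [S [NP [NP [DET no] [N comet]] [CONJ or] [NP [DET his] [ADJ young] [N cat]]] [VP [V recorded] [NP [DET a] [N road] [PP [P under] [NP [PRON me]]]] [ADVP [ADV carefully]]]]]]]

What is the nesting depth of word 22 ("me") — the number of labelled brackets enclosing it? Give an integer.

Counting open brackets not yet closed at "me": [S [VP [SBAR [S [VP [NP [PP [NP [PRON = 9.

9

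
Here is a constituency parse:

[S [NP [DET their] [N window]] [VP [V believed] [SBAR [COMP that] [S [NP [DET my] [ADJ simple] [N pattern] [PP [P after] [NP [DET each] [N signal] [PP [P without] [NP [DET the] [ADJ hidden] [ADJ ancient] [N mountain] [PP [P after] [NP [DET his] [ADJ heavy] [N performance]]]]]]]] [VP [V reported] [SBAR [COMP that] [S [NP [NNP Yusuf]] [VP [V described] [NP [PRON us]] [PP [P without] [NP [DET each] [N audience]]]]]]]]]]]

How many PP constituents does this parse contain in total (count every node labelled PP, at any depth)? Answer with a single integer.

4

Listing each PP by its span: [PP after each signal without the hidden ancient mountain after his heavy performance]; [PP without the hidden ancient mountain after his heavy performance]; [PP after his heavy performance]; [PP without each audience] — that makes 4.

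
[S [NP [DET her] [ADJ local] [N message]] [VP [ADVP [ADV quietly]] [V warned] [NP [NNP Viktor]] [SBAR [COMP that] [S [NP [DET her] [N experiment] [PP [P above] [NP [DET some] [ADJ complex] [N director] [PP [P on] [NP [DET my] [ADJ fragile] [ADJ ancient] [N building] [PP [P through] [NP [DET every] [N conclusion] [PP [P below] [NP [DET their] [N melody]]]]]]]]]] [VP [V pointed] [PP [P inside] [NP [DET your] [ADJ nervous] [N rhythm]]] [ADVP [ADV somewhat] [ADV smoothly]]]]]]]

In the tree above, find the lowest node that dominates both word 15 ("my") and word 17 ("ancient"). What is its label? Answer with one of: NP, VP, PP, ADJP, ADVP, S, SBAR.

NP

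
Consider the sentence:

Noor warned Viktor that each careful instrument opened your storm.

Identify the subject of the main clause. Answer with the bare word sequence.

Noor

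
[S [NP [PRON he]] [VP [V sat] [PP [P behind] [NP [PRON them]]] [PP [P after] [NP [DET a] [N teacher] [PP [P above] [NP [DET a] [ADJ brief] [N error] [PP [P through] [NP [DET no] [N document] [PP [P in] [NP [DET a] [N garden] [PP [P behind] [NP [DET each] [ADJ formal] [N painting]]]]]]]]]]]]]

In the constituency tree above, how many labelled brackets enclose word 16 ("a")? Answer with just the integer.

The word sits inside DET, which is inside NP, inside PP, inside NP, inside PP, inside NP, inside PP, inside NP, inside PP, inside VP, inside S — 11 brackets in all.

11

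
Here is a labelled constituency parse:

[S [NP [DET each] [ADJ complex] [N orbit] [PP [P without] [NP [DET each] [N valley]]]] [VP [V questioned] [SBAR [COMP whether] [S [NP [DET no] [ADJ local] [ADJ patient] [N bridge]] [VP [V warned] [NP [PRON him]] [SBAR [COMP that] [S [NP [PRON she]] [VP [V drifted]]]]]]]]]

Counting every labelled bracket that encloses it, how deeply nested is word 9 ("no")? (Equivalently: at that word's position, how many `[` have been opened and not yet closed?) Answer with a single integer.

6

Counting open brackets not yet closed at "no": [S [VP [SBAR [S [NP [DET = 6.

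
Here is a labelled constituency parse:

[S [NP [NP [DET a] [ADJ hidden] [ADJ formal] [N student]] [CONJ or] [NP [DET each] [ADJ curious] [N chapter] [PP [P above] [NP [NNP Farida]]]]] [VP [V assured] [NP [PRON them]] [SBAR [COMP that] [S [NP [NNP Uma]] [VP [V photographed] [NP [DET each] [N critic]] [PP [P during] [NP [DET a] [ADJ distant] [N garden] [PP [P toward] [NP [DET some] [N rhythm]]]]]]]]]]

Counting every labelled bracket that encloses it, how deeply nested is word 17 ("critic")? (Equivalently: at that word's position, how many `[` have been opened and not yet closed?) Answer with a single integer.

7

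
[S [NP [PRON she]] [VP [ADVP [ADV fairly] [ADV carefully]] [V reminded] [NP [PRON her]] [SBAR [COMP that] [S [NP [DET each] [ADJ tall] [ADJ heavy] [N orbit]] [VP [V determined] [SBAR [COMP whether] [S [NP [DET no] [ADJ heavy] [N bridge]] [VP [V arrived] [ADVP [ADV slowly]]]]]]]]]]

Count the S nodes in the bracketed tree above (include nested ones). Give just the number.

3

Listing each S by its span: [S she fairly carefully reminded her that each tall heavy orbit determined whether no heavy bridge arrived slowly]; [S each tall heavy orbit determined whether no heavy bridge arrived slowly]; [S no heavy bridge arrived slowly] — that makes 3.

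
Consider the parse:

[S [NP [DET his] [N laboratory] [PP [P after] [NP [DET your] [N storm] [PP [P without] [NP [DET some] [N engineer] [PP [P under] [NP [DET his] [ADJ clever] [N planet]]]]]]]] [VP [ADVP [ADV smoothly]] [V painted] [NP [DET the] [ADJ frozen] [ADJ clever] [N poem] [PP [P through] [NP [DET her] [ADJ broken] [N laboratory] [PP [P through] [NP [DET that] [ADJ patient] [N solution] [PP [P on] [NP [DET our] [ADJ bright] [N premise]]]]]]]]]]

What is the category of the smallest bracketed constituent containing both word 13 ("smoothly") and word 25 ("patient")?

Both words fall inside [VP smoothly painted the frozen clever poem through her broken laboratory through that patient solution on our bright premise] (words 13–30), and no smaller constituent contains them both. Label: VP.

VP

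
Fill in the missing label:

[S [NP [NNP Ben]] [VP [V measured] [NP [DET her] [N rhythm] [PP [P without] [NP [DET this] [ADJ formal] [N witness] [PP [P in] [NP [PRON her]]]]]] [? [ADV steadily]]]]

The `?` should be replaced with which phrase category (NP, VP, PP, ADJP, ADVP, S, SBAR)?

ADVP

The `?` node immediately contains: ADV 'steadily'. That is the internal structure of an adverb phrase, so the label is ADVP.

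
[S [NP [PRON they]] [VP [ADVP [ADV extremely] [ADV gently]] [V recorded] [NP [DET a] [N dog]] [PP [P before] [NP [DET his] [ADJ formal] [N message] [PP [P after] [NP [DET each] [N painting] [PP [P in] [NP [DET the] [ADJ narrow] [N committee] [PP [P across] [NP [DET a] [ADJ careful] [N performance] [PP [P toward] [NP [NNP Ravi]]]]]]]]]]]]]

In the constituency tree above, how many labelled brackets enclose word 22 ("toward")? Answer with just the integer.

12

Counting open brackets not yet closed at "toward": [S [VP [PP [NP [PP [NP [PP [NP [PP [NP [PP [P = 12.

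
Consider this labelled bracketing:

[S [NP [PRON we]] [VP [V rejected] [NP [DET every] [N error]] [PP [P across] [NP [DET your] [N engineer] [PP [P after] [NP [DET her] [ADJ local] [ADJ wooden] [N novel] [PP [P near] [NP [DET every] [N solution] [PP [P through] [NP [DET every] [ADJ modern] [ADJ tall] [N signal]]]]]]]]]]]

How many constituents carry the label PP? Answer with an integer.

4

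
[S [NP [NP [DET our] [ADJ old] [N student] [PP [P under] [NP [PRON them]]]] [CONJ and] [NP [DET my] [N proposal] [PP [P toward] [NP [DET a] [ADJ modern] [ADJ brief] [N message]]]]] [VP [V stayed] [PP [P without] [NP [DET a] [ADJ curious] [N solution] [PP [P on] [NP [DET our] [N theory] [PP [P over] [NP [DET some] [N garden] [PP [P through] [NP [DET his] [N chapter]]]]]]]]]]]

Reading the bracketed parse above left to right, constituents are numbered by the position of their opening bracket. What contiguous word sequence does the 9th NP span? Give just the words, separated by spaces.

his chapter

In left-to-right order the NP constituents are "our old student under them and my proposal toward a modern brief message"; "our old student under them"; "them"; "my proposal toward a modern brief message"; "a modern brief message"; "a curious solution on our theory over some garden through his chapter"; "our theory over some garden through his chapter"; "some garden through his chapter"; "his chapter". Number 9 is "his chapter".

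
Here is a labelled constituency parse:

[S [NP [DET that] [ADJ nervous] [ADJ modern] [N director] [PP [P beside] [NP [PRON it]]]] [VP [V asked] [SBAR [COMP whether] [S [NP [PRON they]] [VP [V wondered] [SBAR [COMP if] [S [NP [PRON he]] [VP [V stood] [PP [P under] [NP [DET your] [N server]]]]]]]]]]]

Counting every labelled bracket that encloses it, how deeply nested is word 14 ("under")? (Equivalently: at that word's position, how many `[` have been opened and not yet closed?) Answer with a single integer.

Path from the root down to the word: S → VP → SBAR → S → VP → SBAR → S → VP → PP → P. That is 10 enclosing brackets.

10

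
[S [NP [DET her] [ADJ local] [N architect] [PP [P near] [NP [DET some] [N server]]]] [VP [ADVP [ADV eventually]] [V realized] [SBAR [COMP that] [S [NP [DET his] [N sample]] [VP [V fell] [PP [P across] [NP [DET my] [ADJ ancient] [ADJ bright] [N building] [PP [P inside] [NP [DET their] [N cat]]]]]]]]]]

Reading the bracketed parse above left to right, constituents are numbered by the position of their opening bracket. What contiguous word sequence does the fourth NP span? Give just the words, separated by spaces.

my ancient bright building inside their cat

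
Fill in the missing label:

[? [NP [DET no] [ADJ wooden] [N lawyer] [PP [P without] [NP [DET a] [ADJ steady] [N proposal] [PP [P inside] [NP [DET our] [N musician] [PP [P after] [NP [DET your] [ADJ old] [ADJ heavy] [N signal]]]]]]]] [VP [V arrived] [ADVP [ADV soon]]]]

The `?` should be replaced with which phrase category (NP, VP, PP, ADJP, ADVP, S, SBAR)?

A constituent whose immediate children are NP, VP is a clause: S.

S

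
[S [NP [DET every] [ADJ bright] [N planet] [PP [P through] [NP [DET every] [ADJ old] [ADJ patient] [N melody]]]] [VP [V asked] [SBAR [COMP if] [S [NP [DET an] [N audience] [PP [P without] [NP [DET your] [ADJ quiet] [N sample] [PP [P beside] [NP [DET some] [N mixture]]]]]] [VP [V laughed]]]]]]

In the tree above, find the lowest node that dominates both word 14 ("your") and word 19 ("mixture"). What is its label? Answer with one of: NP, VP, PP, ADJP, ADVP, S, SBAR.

NP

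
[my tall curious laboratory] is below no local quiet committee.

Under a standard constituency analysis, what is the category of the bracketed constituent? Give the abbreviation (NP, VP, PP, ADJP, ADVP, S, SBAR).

"laboratory" is the head of the bracketed span, so the span is a noun phrase: NP.

NP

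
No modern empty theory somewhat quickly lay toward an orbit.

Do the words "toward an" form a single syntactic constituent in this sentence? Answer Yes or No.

The smallest constituent containing the whole sequence is the prepositional phrase [PP toward an orbit], but the sequence is only part of it — it straddles the boundary between preposition "toward" and noun phrase "an orbit".

No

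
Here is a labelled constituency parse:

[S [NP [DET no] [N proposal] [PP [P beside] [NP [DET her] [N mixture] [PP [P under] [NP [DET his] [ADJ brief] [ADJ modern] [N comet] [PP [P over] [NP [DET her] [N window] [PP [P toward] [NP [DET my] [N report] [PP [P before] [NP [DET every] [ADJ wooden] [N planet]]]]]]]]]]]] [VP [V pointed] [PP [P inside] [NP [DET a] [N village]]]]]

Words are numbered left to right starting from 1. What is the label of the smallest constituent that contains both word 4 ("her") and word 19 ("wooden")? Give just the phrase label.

NP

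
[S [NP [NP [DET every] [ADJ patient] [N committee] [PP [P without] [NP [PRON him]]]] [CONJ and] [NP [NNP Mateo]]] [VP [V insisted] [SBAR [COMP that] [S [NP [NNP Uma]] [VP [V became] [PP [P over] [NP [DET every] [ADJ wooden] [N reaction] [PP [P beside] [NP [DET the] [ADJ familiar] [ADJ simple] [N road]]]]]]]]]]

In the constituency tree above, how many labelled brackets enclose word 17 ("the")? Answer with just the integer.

The word sits inside DET, which is inside NP, inside PP, inside NP, inside PP, inside VP, inside S, inside SBAR, inside VP, inside S — 10 brackets in all.

10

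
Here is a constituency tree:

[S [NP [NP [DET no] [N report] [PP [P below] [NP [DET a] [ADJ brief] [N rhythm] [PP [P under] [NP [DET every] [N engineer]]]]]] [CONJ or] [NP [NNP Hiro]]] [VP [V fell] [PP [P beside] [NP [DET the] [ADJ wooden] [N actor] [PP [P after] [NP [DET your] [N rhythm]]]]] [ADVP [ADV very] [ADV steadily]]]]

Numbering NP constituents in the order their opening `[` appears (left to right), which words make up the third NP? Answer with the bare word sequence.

a brief rhythm under every engineer

In left-to-right order the NP constituents are "no report below a brief rhythm under every engineer or Hiro"; "no report below a brief rhythm under every engineer"; "a brief rhythm under every engineer"; "every engineer"; "Hiro"; "the wooden actor after your rhythm"; "your rhythm". Number 3 is "a brief rhythm under every engineer".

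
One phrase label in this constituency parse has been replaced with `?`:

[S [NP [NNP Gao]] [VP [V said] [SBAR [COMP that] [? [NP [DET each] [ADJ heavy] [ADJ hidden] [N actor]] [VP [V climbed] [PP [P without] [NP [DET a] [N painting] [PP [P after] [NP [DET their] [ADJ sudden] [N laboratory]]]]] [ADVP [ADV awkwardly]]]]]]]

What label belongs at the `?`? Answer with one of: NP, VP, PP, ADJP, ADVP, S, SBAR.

S

The `?` node immediately contains: NP, VP. That is the internal structure of a clause, so the label is S.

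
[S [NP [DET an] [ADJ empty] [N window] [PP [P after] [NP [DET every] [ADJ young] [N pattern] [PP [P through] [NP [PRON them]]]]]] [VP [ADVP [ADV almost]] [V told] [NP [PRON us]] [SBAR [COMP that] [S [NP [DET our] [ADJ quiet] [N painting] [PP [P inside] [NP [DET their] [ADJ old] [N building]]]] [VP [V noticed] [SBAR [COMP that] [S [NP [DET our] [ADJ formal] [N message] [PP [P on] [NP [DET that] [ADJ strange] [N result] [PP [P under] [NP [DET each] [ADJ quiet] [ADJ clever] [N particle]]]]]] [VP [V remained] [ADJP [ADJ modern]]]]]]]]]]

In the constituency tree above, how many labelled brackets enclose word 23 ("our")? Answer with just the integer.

9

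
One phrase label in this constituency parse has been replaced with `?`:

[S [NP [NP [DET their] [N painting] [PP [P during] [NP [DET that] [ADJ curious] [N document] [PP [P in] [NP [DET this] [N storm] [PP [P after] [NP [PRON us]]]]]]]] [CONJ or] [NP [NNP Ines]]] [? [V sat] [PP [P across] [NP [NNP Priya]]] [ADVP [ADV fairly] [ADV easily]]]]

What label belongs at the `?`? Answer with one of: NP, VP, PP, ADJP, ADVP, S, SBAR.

VP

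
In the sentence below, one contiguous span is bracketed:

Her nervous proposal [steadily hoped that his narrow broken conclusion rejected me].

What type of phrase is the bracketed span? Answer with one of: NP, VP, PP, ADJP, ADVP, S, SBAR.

VP

"hoped" is the head of the bracketed span, so the span is a verb phrase: VP.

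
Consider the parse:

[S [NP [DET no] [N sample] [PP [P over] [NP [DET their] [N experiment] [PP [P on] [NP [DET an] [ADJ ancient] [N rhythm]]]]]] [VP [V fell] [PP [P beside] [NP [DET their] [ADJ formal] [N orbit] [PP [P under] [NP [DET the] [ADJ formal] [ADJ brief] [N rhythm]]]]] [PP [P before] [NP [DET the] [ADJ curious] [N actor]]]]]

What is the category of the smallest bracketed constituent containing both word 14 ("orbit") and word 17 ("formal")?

NP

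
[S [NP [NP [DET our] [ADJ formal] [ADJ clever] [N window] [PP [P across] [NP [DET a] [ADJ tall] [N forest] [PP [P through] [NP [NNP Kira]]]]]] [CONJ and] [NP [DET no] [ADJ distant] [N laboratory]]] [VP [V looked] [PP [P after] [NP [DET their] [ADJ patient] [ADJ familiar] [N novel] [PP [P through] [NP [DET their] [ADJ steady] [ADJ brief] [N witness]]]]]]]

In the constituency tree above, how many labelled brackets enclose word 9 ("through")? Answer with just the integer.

Counting open brackets not yet closed at "through": [S [NP [NP [PP [NP [PP [P = 7.

7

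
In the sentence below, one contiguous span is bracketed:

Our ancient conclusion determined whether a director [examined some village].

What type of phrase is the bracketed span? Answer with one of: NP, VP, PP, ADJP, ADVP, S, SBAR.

The bracketed span "examined some village" is headed by "examined", making it a verb phrase (VP).

VP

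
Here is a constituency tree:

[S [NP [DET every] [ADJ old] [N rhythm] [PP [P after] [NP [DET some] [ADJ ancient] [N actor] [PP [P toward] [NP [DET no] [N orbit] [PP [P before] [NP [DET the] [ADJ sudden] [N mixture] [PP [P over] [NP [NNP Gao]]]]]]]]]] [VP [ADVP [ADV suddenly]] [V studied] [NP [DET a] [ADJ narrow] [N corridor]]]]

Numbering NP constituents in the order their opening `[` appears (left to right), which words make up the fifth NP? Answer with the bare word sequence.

In left-to-right order the NP constituents are "every old rhythm after some ancient actor toward no orbit before the sudden mixture over Gao"; "some ancient actor toward no orbit before the sudden mixture over Gao"; "no orbit before the sudden mixture over Gao"; "the sudden mixture over Gao"; "Gao"; "a narrow corridor". Number 5 is "Gao".

Gao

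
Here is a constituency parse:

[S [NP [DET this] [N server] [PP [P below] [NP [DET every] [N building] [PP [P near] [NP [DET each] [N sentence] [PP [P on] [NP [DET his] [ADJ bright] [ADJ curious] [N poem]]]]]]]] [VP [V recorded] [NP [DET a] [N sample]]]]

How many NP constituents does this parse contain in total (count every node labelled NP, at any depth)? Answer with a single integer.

5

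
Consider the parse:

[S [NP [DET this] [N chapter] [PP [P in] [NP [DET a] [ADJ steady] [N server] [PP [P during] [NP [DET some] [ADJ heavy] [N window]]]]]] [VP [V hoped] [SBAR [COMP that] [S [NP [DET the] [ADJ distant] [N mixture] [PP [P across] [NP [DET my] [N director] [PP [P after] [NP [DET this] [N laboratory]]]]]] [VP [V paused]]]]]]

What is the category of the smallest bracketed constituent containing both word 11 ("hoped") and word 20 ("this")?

VP

The smallest bracket enclosing both words is [VP hoped that the distant mixture across my director after this laboratory paused], so the label is VP.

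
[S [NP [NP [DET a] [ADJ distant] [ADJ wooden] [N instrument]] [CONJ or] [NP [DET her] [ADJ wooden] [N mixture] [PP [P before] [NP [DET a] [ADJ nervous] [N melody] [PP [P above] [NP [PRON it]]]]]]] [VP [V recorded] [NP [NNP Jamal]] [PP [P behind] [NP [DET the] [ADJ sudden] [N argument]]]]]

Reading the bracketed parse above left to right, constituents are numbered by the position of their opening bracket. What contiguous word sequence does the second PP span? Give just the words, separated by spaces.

above it

The PP opening brackets appear, in order, over: "before a nervous melody above it"; "above it"; "behind the sudden argument". The second one spans "above it".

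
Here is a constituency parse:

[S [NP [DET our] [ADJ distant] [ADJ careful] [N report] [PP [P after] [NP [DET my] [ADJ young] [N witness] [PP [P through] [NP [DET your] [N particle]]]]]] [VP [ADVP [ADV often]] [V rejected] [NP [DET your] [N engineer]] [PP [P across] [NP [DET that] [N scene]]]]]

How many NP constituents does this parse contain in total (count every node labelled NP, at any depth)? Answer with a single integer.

5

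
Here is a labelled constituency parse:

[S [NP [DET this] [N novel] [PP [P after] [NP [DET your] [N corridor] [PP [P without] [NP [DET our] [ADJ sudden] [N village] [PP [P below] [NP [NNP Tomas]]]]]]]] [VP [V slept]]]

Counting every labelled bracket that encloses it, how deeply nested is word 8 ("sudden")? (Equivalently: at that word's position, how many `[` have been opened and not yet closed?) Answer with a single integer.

7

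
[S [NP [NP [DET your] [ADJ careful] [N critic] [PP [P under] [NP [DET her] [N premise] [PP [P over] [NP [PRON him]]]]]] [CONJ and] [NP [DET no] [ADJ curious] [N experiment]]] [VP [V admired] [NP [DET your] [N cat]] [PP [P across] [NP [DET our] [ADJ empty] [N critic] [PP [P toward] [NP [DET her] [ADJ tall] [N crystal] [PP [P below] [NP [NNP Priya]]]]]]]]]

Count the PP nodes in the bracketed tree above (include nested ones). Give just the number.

5

Scanning left to right, an opening `[PP` appears at word positions 4, 7, 16, 20, 24 — 5 in total.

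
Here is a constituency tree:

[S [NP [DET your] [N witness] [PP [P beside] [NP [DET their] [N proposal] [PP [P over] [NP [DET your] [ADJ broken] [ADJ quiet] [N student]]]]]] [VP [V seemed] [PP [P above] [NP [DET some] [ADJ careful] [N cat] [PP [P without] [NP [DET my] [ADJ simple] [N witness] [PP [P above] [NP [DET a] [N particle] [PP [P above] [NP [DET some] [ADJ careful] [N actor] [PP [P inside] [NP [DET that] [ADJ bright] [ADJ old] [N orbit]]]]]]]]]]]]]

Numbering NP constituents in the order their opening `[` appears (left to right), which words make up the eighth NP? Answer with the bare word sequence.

that bright old orbit

Opening `[NP` markers occur at word positions 1, 4, 7, 13, 17, 21, 24, 28; the eighth of these opens the constituent [NP that bright old orbit].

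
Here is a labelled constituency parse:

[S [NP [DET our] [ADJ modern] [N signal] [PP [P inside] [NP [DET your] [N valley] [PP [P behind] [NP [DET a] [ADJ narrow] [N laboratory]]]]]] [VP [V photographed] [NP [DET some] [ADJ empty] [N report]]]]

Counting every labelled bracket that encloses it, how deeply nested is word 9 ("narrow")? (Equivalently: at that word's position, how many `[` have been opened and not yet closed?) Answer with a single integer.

7

Path from the root down to the word: S → NP → PP → NP → PP → NP → ADJ. That is 7 enclosing brackets.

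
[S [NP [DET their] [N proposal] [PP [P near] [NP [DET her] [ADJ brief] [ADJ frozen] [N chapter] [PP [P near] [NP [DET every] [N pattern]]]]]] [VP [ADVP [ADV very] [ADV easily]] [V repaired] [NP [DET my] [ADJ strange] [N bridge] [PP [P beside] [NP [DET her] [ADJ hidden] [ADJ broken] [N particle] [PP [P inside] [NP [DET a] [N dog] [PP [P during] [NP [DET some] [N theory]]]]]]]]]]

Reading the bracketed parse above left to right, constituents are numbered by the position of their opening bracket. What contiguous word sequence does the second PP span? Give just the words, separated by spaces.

In left-to-right order the PP constituents are "near her brief frozen chapter near every pattern"; "near every pattern"; "beside her hidden broken particle inside a dog during some theory"; "inside a dog during some theory"; "during some theory". Number 2 is "near every pattern".

near every pattern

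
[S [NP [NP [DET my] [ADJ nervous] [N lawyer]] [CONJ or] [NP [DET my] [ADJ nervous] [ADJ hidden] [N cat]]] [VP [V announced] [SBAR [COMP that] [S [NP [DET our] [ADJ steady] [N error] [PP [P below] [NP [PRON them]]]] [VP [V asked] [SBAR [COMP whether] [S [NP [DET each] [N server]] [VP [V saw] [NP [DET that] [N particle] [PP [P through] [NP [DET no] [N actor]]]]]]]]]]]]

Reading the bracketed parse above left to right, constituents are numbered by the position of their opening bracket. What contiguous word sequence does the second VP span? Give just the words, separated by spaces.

The VP opening brackets appear, in order, over: "announced that our steady error below them asked whether each server saw that particle through no actor"; "asked whether each server saw that particle through no actor"; "saw that particle through no actor". The second one spans "asked whether each server saw that particle through no actor".

asked whether each server saw that particle through no actor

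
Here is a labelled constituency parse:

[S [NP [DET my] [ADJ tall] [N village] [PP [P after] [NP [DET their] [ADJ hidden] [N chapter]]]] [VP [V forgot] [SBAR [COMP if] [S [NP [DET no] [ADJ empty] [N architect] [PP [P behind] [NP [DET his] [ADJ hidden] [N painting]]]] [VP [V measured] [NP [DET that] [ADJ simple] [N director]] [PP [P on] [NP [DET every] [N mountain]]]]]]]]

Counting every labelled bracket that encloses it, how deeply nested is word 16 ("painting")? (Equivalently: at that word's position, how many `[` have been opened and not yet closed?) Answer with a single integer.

8

Counting open brackets not yet closed at "painting": [S [VP [SBAR [S [NP [PP [NP [N = 8.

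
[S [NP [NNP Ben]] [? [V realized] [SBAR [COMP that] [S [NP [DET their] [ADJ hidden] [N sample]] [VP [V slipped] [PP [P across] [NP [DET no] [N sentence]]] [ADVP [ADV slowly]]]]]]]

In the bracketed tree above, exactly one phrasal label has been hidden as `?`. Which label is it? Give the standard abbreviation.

VP

A constituent whose immediate children are V 'realized', SBAR is a verb phrase: VP.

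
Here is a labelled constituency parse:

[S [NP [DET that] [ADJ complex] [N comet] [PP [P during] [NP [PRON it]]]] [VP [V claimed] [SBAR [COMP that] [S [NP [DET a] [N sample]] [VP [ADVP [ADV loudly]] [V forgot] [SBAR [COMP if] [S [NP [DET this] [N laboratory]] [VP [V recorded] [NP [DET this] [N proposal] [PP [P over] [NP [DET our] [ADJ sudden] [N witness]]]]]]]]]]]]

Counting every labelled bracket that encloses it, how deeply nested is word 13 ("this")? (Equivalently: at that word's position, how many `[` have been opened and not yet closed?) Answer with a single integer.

The word sits inside DET, which is inside NP, inside S, inside SBAR, inside VP, inside S, inside SBAR, inside VP, inside S — 9 brackets in all.

9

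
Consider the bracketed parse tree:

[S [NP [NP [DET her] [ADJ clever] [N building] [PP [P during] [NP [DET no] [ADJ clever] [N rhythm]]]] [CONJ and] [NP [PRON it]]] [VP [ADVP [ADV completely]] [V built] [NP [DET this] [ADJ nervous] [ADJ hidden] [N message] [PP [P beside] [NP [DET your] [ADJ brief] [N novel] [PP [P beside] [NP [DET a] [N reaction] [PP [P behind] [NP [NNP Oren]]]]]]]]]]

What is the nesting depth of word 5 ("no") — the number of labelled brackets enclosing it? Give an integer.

The word sits inside DET, which is inside NP, inside PP, inside NP, inside NP, inside S — 6 brackets in all.

6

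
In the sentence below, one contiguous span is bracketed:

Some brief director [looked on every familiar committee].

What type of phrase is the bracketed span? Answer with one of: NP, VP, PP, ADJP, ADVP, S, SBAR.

VP

The span is built around the verb "looked" — a verb phrase (VP).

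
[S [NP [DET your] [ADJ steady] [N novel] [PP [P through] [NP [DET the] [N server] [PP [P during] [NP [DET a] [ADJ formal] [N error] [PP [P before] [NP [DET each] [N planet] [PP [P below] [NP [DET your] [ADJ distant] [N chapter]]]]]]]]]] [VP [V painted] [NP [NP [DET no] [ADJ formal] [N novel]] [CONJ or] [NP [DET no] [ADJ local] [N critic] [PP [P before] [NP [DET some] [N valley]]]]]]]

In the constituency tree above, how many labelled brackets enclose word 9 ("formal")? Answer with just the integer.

The word sits inside ADJ, which is inside NP, inside PP, inside NP, inside PP, inside NP, inside S — 7 brackets in all.

7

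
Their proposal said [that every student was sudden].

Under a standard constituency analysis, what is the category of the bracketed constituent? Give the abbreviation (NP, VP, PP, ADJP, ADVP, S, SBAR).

The bracketed span "that every student was sudden" is headed by "that", making it a subordinate clause (SBAR).

SBAR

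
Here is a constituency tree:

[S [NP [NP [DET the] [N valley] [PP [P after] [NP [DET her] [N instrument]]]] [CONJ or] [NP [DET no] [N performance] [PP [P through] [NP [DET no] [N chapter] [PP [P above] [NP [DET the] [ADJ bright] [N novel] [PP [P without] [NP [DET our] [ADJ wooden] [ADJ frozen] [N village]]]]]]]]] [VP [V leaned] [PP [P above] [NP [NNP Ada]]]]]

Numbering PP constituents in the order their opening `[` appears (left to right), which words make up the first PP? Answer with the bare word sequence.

after her instrument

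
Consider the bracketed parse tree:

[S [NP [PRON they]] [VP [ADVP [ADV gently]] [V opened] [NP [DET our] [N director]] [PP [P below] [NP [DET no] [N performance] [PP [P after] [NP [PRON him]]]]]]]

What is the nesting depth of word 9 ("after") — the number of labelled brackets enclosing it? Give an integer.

Counting open brackets not yet closed at "after": [S [VP [PP [NP [PP [P = 6.

6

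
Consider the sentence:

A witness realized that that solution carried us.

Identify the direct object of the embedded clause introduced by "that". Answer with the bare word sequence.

"carried" heads the VP of the embedded clause introduced by "that", and "us" is its direct object.

us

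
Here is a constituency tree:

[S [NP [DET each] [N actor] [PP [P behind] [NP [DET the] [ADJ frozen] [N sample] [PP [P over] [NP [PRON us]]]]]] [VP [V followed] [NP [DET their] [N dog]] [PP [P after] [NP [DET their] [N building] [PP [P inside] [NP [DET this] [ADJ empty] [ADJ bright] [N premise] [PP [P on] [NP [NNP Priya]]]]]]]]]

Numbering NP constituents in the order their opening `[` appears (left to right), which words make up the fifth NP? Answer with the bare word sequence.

their building inside this empty bright premise on Priya

The NP opening brackets appear, in order, over: "each actor behind the frozen sample over us"; "the frozen sample over us"; "us"; "their dog"; "their building inside this empty bright premise on Priya"; "this empty bright premise on Priya"; "Priya". The fifth one spans "their building inside this empty bright premise on Priya".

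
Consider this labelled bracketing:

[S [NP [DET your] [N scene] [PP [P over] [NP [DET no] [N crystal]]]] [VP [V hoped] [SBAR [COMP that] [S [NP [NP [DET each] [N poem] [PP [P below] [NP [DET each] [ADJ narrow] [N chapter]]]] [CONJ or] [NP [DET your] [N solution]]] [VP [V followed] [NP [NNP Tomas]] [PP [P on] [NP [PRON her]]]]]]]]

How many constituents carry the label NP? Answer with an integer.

8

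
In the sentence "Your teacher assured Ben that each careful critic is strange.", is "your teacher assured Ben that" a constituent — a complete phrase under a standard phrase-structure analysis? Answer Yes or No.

No

"your" belongs to the noun phrase "your teacher" while "that" belongs to the verb phrase "assured Ben that each careful critic is strange"; a span that runs across that boundary is not a single phrase.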